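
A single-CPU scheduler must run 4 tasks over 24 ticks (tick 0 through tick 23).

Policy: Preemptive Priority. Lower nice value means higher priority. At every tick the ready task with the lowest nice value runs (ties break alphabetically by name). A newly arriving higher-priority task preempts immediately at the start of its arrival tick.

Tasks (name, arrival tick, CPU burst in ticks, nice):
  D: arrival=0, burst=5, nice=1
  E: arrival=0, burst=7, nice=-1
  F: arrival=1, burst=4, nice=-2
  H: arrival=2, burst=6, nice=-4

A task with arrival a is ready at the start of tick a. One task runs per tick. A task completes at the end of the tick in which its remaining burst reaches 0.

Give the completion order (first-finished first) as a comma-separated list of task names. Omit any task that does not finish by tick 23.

completion order = H, F, E, D

t=0: ready={D,E} → run E
t=1: ready={D,E,F} → run F
t=2: ready={D,E,F,H} → run H
t=3: ready={D,E,F,H} → run H
t=4: ready={D,E,F,H} → run H
t=5: ready={D,E,F,H} → run H
t=6: ready={D,E,F,H} → run H
t=7: ready={D,E,F,H} → run H
t=8: ready={D,E,F} → run F
t=9: ready={D,E,F} → run F
t=10: ready={D,E,F} → run F
t=11: ready={D,E} → run E
t=12: ready={D,E} → run E
t=13: ready={D,E} → run E
t=14: ready={D,E} → run E
t=15: ready={D,E} → run E
t=16: ready={D,E} → run E
t=17: ready={D} → run D
t=18: ready={D} → run D
t=19: ready={D} → run D
t=20: ready={D} → run D
t=21: ready={D} → run D
t=22: (idle)
t=23: (idle)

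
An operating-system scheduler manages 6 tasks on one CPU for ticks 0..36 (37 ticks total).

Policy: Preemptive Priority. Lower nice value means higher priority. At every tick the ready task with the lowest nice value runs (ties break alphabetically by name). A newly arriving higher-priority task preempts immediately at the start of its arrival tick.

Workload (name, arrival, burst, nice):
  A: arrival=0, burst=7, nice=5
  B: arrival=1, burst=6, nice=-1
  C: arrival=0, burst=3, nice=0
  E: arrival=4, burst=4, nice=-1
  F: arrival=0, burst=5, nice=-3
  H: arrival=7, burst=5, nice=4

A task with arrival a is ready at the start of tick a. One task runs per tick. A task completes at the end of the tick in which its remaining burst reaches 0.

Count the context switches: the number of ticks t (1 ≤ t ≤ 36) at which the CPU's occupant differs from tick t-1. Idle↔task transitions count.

context switches = 6

t=0: ready={A,C,F} → run F
t=1: ready={A,B,C,F} → run F
t=2: ready={A,B,C,F} → run F
t=3: ready={A,B,C,F} → run F
t=4: ready={A,B,C,E,F} → run F
t=5: ready={A,B,C,E} → run B
t=6: ready={A,B,C,E} → run B
t=7: ready={A,B,C,E,H} → run B
t=8: ready={A,B,C,E,H} → run B
t=9: ready={A,B,C,E,H} → run B
t=10: ready={A,B,C,E,H} → run B
t=11: ready={A,C,E,H} → run E
t=12: ready={A,C,E,H} → run E
t=13: ready={A,C,E,H} → run E
t=14: ready={A,C,E,H} → run E
t=15: ready={A,C,H} → run C
t=16: ready={A,C,H} → run C
t=17: ready={A,C,H} → run C
t=18: ready={A,H} → run H
t=19: ready={A,H} → run H
t=20: ready={A,H} → run H
t=21: ready={A,H} → run H
t=22: ready={A,H} → run H
t=23: ready={A} → run A
t=24: ready={A} → run A
t=25: ready={A} → run A
t=26: ready={A} → run A
t=27: ready={A} → run A
t=28: ready={A} → run A
t=29: ready={A} → run A
t=30: (idle)
t=31: (idle)
t=32: (idle)
t=33: (idle)
t=34: (idle)
t=35: (idle)
t=36: (idle)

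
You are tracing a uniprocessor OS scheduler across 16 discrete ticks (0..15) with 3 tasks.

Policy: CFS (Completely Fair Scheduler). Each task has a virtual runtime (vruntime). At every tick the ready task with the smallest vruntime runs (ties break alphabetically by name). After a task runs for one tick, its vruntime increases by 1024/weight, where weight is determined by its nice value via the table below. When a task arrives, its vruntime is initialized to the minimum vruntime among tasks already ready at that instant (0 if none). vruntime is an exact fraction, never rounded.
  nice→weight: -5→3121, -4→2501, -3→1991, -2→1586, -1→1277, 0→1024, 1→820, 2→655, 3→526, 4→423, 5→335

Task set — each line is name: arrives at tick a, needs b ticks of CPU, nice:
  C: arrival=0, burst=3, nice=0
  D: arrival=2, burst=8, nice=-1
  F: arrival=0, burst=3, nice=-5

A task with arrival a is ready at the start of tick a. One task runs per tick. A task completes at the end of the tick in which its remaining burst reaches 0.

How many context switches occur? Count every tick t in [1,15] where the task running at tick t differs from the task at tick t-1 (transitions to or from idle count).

context switches = 8

t=0: vr[C=0 F=0] → run C
t=1: vr[C=1 F=0] → run F
t=2: vr[C=1 D=1024/3121 F=1024/3121] → run D
t=3: vr[C=1 D=4503552/3985517 F=1024/3121] → run F
t=4: vr[C=1 D=4503552/3985517 F=2048/3121] → run F
t=5: vr[C=1 D=4503552/3985517] → run C
t=6: vr[C=2 D=4503552/3985517] → run D
t=7: vr[C=2 D=7699456/3985517] → run D
t=8: vr[C=2 D=10895360/3985517] → run C
t=9: vr[D=10895360/3985517] → run D
t=10: vr[D=14091264/3985517] → run D
t=11: vr[D=17287168/3985517] → run D
t=12: vr[D=20483072/3985517] → run D
t=13: vr[D=23678976/3985517] → run D
t=14: (idle)
t=15: (idle)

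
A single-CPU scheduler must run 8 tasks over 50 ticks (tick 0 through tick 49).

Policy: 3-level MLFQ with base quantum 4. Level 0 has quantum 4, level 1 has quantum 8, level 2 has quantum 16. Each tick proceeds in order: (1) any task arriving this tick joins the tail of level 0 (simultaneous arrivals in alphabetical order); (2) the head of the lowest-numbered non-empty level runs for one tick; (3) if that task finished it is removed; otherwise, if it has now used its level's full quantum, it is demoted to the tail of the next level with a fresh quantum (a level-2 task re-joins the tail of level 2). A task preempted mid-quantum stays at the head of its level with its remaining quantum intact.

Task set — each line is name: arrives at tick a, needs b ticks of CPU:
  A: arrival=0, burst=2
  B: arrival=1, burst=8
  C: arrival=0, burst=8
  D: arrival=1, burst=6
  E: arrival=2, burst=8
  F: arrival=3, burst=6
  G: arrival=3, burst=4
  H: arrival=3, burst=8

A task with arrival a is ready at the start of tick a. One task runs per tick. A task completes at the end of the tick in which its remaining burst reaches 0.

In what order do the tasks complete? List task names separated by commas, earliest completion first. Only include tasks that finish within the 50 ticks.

completion order = A, G, C, B, D, E, F, H

t=0: L0/L1/L2 = AC/-/- → run A
t=1: L0/L1/L2 = ACBD/-/- → run A
t=2: L0/L1/L2 = CBDE/-/- → run C
t=3: L0/L1/L2 = CBDEFGH/-/- → run C
t=4: L0/L1/L2 = CBDEFGH/-/- → run C
t=5: L0/L1/L2 = CBDEFGH/-/- → run C
t=6: L0/L1/L2 = BDEFGH/C/- → run B
t=7: L0/L1/L2 = BDEFGH/C/- → run B
t=8: L0/L1/L2 = BDEFGH/C/- → run B
t=9: L0/L1/L2 = BDEFGH/C/- → run B
t=10: L0/L1/L2 = DEFGH/CB/- → run D
t=11: L0/L1/L2 = DEFGH/CB/- → run D
t=12: L0/L1/L2 = DEFGH/CB/- → run D
t=13: L0/L1/L2 = DEFGH/CB/- → run D
t=14: L0/L1/L2 = EFGH/CBD/- → run E
t=15: L0/L1/L2 = EFGH/CBD/- → run E
t=16: L0/L1/L2 = EFGH/CBD/- → run E
t=17: L0/L1/L2 = EFGH/CBD/- → run E
t=18: L0/L1/L2 = FGH/CBDE/- → run F
t=19: L0/L1/L2 = FGH/CBDE/- → run F
t=20: L0/L1/L2 = FGH/CBDE/- → run F
t=21: L0/L1/L2 = FGH/CBDE/- → run F
t=22: L0/L1/L2 = GH/CBDEF/- → run G
t=23: L0/L1/L2 = GH/CBDEF/- → run G
t=24: L0/L1/L2 = GH/CBDEF/- → run G
t=25: L0/L1/L2 = GH/CBDEF/- → run G
t=26: L0/L1/L2 = H/CBDEF/- → run H
t=27: L0/L1/L2 = H/CBDEF/- → run H
t=28: L0/L1/L2 = H/CBDEF/- → run H
t=29: L0/L1/L2 = H/CBDEF/- → run H
t=30: L0/L1/L2 = -/CBDEFH/- → run C
t=31: L0/L1/L2 = -/CBDEFH/- → run C
t=32: L0/L1/L2 = -/CBDEFH/- → run C
t=33: L0/L1/L2 = -/CBDEFH/- → run C
t=34: L0/L1/L2 = -/BDEFH/- → run B
t=35: L0/L1/L2 = -/BDEFH/- → run B
t=36: L0/L1/L2 = -/BDEFH/- → run B
t=37: L0/L1/L2 = -/BDEFH/- → run B
t=38: L0/L1/L2 = -/DEFH/- → run D
t=39: L0/L1/L2 = -/DEFH/- → run D
t=40: L0/L1/L2 = -/EFH/- → run E
t=41: L0/L1/L2 = -/EFH/- → run E
t=42: L0/L1/L2 = -/EFH/- → run E
t=43: L0/L1/L2 = -/EFH/- → run E
t=44: L0/L1/L2 = -/FH/- → run F
t=45: L0/L1/L2 = -/FH/- → run F
t=46: L0/L1/L2 = -/H/- → run H
t=47: L0/L1/L2 = -/H/- → run H
t=48: L0/L1/L2 = -/H/- → run H
t=49: L0/L1/L2 = -/H/- → run H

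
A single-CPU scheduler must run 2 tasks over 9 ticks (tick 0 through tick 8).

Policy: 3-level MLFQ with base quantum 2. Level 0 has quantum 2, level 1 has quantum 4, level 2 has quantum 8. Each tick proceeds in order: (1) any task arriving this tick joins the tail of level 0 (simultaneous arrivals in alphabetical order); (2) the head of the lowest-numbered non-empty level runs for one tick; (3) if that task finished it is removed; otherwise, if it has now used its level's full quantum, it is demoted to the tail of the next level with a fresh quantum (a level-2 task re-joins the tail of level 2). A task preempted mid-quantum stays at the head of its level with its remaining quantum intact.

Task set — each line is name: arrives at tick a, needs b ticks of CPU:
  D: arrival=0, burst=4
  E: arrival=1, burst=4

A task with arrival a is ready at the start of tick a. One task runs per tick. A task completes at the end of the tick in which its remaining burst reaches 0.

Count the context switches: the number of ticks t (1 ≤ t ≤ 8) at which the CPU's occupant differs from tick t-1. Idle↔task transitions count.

context switches = 4

t=0: L0/L1/L2 = D/-/- → run D
t=1: L0/L1/L2 = DE/-/- → run D
t=2: L0/L1/L2 = E/D/- → run E
t=3: L0/L1/L2 = E/D/- → run E
t=4: L0/L1/L2 = -/DE/- → run D
t=5: L0/L1/L2 = -/DE/- → run D
t=6: L0/L1/L2 = -/E/- → run E
t=7: L0/L1/L2 = -/E/- → run E
t=8: (idle)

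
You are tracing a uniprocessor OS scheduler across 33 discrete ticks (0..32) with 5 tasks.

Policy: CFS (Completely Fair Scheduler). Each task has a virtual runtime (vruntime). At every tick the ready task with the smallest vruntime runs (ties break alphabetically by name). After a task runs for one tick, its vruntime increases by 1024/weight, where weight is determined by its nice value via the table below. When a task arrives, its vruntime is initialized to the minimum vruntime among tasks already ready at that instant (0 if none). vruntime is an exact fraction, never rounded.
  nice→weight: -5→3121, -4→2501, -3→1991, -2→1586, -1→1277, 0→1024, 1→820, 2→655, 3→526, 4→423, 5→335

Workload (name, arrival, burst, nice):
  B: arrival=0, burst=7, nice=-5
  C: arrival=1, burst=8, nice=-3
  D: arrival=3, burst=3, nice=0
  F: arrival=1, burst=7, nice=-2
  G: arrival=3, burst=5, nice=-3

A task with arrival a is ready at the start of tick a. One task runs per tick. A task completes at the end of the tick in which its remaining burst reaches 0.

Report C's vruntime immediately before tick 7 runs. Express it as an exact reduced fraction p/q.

vruntime(C, start of tick 7) = 5234688/6213911

t=0: vr[B=0] → run B
t=1: vr[B=1024/3121 C=1024/3121 F=1024/3121] → run B
t=2: vr[B=2048/3121 C=1024/3121 F=1024/3121] → run C
t=3: vr[B=2048/3121 C=5234688/6213911 D=1024/3121 F=1024/3121 G=1024/3121] → run D
t=4: vr[B=2048/3121 C=5234688/6213911 D=4145/3121 F=1024/3121 G=1024/3121] → run F
t=5: vr[B=2048/3121 C=5234688/6213911 D=4145/3121 F=2409984/2474953 G=1024/3121] → run G
t=6: vr[B=2048/3121 C=5234688/6213911 D=4145/3121 F=2409984/2474953 G=5234688/6213911] → run B
t=7: vr[B=3072/3121 C=5234688/6213911 D=4145/3121 F=2409984/2474953 G=5234688/6213911] → run C
t=8: vr[B=3072/3121 C=8430592/6213911 D=4145/3121 F=2409984/2474953 G=5234688/6213911] → run G
t=9: vr[B=3072/3121 C=8430592/6213911 D=4145/3121 F=2409984/2474953 G=8430592/6213911] → run F
t=10: vr[B=3072/3121 C=8430592/6213911 D=4145/3121 F=4007936/2474953 G=8430592/6213911] → run B
t=11: vr[B=4096/3121 C=8430592/6213911 D=4145/3121 F=4007936/2474953 G=8430592/6213911] → run B
t=12: vr[B=5120/3121 C=8430592/6213911 D=4145/3121 F=4007936/2474953 G=8430592/6213911] → run D
t=13: vr[B=5120/3121 C=8430592/6213911 D=7266/3121 F=4007936/2474953 G=8430592/6213911] → run C
t=14: vr[B=5120/3121 C=11626496/6213911 D=7266/3121 F=4007936/2474953 G=8430592/6213911] → run G
t=15: vr[B=5120/3121 C=11626496/6213911 D=7266/3121 F=4007936/2474953 G=11626496/6213911] → run F
t=16: vr[B=5120/3121 C=11626496/6213911 D=7266/3121 F=5605888/2474953 G=11626496/6213911] → run B
t=17: vr[B=6144/3121 C=11626496/6213911 D=7266/3121 F=5605888/2474953 G=11626496/6213911] → run C
t=18: vr[B=6144/3121 C=14822400/6213911 D=7266/3121 F=5605888/2474953 G=11626496/6213911] → run G
t=19: vr[B=6144/3121 C=14822400/6213911 D=7266/3121 F=5605888/2474953 G=14822400/6213911] → run B
t=20: vr[C=14822400/6213911 D=7266/3121 F=5605888/2474953 G=14822400/6213911] → run F
t=21: vr[C=14822400/6213911 D=7266/3121 F=7203840/2474953 G=14822400/6213911] → run D
t=22: vr[C=14822400/6213911 F=7203840/2474953 G=14822400/6213911] → run C
t=23: vr[C=18018304/6213911 F=7203840/2474953 G=14822400/6213911] → run G
t=24: vr[C=18018304/6213911 F=7203840/2474953] → run C
t=25: vr[C=21214208/6213911 F=7203840/2474953] → run F
t=26: vr[C=21214208/6213911 F=8801792/2474953] → run C
t=27: vr[C=24410112/6213911 F=8801792/2474953] → run F
t=28: vr[C=24410112/6213911 F=10399744/2474953] → run C
t=29: vr[F=10399744/2474953] → run F
t=30: (idle)
t=31: (idle)
t=32: (idle)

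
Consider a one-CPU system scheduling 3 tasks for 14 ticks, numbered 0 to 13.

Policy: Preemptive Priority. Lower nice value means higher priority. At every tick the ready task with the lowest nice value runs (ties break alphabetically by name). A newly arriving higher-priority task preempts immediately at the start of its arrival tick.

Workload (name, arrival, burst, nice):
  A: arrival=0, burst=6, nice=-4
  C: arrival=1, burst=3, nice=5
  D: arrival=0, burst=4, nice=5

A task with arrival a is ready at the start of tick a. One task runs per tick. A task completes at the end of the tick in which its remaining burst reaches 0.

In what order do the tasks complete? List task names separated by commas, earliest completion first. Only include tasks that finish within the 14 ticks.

t=0: ready={A,D} → run A
t=1: ready={A,C,D} → run A
t=2: ready={A,C,D} → run A
t=3: ready={A,C,D} → run A
t=4: ready={A,C,D} → run A
t=5: ready={A,C,D} → run A
t=6: ready={C,D} → run C
t=7: ready={C,D} → run C
t=8: ready={C,D} → run C
t=9: ready={D} → run D
t=10: ready={D} → run D
t=11: ready={D} → run D
t=12: ready={D} → run D
t=13: (idle)

completion order = A, C, D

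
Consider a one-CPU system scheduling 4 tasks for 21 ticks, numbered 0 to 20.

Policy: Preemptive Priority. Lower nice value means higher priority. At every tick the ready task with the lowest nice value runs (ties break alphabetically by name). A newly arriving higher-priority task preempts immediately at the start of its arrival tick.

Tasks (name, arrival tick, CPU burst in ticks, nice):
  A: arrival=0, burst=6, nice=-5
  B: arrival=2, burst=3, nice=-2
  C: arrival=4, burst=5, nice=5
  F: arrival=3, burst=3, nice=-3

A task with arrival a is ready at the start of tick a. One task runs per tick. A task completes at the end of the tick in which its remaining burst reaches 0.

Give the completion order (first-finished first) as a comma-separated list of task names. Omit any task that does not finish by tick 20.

t=0: ready={A} → run A
t=1: ready={A} → run A
t=2: ready={A,B} → run A
t=3: ready={A,B,F} → run A
t=4: ready={A,B,C,F} → run A
t=5: ready={A,B,C,F} → run A
t=6: ready={B,C,F} → run F
t=7: ready={B,C,F} → run F
t=8: ready={B,C,F} → run F
t=9: ready={B,C} → run B
t=10: ready={B,C} → run B
t=11: ready={B,C} → run B
t=12: ready={C} → run C
t=13: ready={C} → run C
t=14: ready={C} → run C
t=15: ready={C} → run C
t=16: ready={C} → run C
t=17: (idle)
t=18: (idle)
t=19: (idle)
t=20: (idle)

completion order = A, F, B, C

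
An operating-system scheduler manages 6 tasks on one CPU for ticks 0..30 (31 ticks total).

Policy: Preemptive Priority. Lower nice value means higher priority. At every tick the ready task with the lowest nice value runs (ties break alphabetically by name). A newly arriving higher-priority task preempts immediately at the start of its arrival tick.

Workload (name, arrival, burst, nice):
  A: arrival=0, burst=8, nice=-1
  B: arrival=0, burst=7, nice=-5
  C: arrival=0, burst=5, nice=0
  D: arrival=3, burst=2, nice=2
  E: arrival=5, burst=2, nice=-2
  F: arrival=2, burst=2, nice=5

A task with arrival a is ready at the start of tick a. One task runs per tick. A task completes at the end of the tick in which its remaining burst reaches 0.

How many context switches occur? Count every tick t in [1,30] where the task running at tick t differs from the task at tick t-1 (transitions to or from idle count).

t=0: ready={A,B,C} → run B
t=1: ready={A,B,C} → run B
t=2: ready={A,B,C,F} → run B
t=3: ready={A,B,C,D,F} → run B
t=4: ready={A,B,C,D,F} → run B
t=5: ready={A,B,C,D,E,F} → run B
t=6: ready={A,B,C,D,E,F} → run B
t=7: ready={A,C,D,E,F} → run E
t=8: ready={A,C,D,E,F} → run E
t=9: ready={A,C,D,F} → run A
t=10: ready={A,C,D,F} → run A
t=11: ready={A,C,D,F} → run A
t=12: ready={A,C,D,F} → run A
t=13: ready={A,C,D,F} → run A
t=14: ready={A,C,D,F} → run A
t=15: ready={A,C,D,F} → run A
t=16: ready={A,C,D,F} → run A
t=17: ready={C,D,F} → run C
t=18: ready={C,D,F} → run C
t=19: ready={C,D,F} → run C
t=20: ready={C,D,F} → run C
t=21: ready={C,D,F} → run C
t=22: ready={D,F} → run D
t=23: ready={D,F} → run D
t=24: ready={F} → run F
t=25: ready={F} → run F
t=26: (idle)
t=27: (idle)
t=28: (idle)
t=29: (idle)
t=30: (idle)

context switches = 6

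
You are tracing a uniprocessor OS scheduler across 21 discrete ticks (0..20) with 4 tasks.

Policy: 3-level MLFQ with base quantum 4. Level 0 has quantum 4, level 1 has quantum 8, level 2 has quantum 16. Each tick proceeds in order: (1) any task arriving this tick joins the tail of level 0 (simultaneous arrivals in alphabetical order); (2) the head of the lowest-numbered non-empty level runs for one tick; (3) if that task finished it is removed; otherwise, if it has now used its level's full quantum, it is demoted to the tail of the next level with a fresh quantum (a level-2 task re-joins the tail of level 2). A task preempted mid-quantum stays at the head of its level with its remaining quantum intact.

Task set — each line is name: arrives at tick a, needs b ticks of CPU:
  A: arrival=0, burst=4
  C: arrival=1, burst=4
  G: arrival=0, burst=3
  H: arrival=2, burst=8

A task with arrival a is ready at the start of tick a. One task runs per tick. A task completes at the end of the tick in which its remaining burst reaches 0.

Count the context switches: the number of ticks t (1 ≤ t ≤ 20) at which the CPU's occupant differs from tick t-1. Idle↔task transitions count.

t=0: L0/L1/L2 = AG/-/- → run A
t=1: L0/L1/L2 = AGC/-/- → run A
t=2: L0/L1/L2 = AGCH/-/- → run A
t=3: L0/L1/L2 = AGCH/-/- → run A
t=4: L0/L1/L2 = GCH/-/- → run G
t=5: L0/L1/L2 = GCH/-/- → run G
t=6: L0/L1/L2 = GCH/-/- → run G
t=7: L0/L1/L2 = CH/-/- → run C
t=8: L0/L1/L2 = CH/-/- → run C
t=9: L0/L1/L2 = CH/-/- → run C
t=10: L0/L1/L2 = CH/-/- → run C
t=11: L0/L1/L2 = H/-/- → run H
t=12: L0/L1/L2 = H/-/- → run H
t=13: L0/L1/L2 = H/-/- → run H
t=14: L0/L1/L2 = H/-/- → run H
t=15: L0/L1/L2 = -/H/- → run H
t=16: L0/L1/L2 = -/H/- → run H
t=17: L0/L1/L2 = -/H/- → run H
t=18: L0/L1/L2 = -/H/- → run H
t=19: (idle)
t=20: (idle)

context switches = 4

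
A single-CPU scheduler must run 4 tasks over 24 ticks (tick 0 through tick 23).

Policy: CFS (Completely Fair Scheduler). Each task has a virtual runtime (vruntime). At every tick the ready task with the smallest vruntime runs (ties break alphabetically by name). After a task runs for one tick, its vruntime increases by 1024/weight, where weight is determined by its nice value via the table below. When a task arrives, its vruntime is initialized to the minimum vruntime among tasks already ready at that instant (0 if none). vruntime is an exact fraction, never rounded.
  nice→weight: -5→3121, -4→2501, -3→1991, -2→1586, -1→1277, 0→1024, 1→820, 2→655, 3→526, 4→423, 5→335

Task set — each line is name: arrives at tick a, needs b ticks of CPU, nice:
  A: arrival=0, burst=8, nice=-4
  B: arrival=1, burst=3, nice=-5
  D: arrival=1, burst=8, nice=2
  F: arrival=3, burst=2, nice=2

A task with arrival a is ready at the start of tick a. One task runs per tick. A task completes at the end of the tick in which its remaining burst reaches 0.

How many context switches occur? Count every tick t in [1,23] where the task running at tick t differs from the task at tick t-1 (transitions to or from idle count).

t=0: vr[A=0] → run A
t=1: vr[A=1024/2501 B=1024/2501 D=1024/2501] → run A
t=2: vr[A=2048/2501 B=1024/2501 D=1024/2501] → run B
t=3: vr[A=2048/2501 B=5756928/7805621 D=1024/2501 F=1024/2501] → run D
t=4: vr[A=2048/2501 B=5756928/7805621 D=3231744/1638155 F=1024/2501] → run F
t=5: vr[A=2048/2501 B=5756928/7805621 D=3231744/1638155 F=3231744/1638155] → run B
t=6: vr[A=2048/2501 B=8317952/7805621 D=3231744/1638155 F=3231744/1638155] → run A
t=7: vr[A=3072/2501 B=8317952/7805621 D=3231744/1638155 F=3231744/1638155] → run B
t=8: vr[A=3072/2501 D=3231744/1638155 F=3231744/1638155] → run A
t=9: vr[A=4096/2501 D=3231744/1638155 F=3231744/1638155] → run A
t=10: vr[A=5120/2501 D=3231744/1638155 F=3231744/1638155] → run D
t=11: vr[A=5120/2501 D=5792768/1638155 F=3231744/1638155] → run F
t=12: vr[A=5120/2501 D=5792768/1638155] → run A
t=13: vr[A=6144/2501 D=5792768/1638155] → run A
t=14: vr[A=7168/2501 D=5792768/1638155] → run A
t=15: vr[D=5792768/1638155] → run D
t=16: vr[D=8353792/1638155] → run D
t=17: vr[D=10914816/1638155] → run D
t=18: vr[D=2695168/327631] → run D
t=19: vr[D=16036864/1638155] → run D
t=20: vr[D=18597888/1638155] → run D
t=21: (idle)
t=22: (idle)
t=23: (idle)

context switches = 12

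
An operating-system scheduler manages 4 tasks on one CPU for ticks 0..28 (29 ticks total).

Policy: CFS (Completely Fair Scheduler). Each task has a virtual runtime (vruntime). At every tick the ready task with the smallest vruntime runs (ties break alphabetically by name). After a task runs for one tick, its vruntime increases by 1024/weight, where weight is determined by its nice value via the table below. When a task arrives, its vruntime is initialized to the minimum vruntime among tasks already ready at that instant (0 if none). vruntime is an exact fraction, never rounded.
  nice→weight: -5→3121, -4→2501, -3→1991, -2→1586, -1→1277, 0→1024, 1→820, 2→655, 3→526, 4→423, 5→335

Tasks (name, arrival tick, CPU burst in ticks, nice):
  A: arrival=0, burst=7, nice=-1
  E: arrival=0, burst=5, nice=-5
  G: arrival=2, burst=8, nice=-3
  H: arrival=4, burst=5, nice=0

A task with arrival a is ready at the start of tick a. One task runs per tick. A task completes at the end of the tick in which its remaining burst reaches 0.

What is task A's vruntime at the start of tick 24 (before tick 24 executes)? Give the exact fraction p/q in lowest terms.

vruntime(A, start of tick 24) = 6144/1277

t=0: vr[A=0 E=0] → run A
t=1: vr[A=1024/1277 E=0] → run E
t=2: vr[A=1024/1277 E=1024/3121 G=1024/3121] → run E
t=3: vr[A=1024/1277 E=2048/3121 G=1024/3121] → run G
t=4: vr[A=1024/1277 E=2048/3121 G=5234688/6213911 H=2048/3121] → run E
t=5: vr[A=1024/1277 E=3072/3121 G=5234688/6213911 H=2048/3121] → run H
t=6: vr[A=1024/1277 E=3072/3121 G=5234688/6213911 H=5169/3121] → run A
t=7: vr[A=2048/1277 E=3072/3121 G=5234688/6213911 H=5169/3121] → run G
t=8: vr[A=2048/1277 E=3072/3121 G=8430592/6213911 H=5169/3121] → run E
t=9: vr[A=2048/1277 E=4096/3121 G=8430592/6213911 H=5169/3121] → run E
t=10: vr[A=2048/1277 G=8430592/6213911 H=5169/3121] → run G
t=11: vr[A=2048/1277 G=11626496/6213911 H=5169/3121] → run A
t=12: vr[A=3072/1277 G=11626496/6213911 H=5169/3121] → run H
t=13: vr[A=3072/1277 G=11626496/6213911 H=8290/3121] → run G
t=14: vr[A=3072/1277 G=14822400/6213911 H=8290/3121] → run G
t=15: vr[A=3072/1277 G=18018304/6213911 H=8290/3121] → run A
t=16: vr[A=4096/1277 G=18018304/6213911 H=8290/3121] → run H
t=17: vr[A=4096/1277 G=18018304/6213911 H=11411/3121] → run G
t=18: vr[A=4096/1277 G=21214208/6213911 H=11411/3121] → run A
t=19: vr[A=5120/1277 G=21214208/6213911 H=11411/3121] → run G
t=20: vr[A=5120/1277 G=24410112/6213911 H=11411/3121] → run H
t=21: vr[A=5120/1277 G=24410112/6213911 H=14532/3121] → run G
t=22: vr[A=5120/1277 H=14532/3121] → run A
t=23: vr[A=6144/1277 H=14532/3121] → run H
t=24: vr[A=6144/1277] → run A
t=25: (idle)
t=26: (idle)
t=27: (idle)
t=28: (idle)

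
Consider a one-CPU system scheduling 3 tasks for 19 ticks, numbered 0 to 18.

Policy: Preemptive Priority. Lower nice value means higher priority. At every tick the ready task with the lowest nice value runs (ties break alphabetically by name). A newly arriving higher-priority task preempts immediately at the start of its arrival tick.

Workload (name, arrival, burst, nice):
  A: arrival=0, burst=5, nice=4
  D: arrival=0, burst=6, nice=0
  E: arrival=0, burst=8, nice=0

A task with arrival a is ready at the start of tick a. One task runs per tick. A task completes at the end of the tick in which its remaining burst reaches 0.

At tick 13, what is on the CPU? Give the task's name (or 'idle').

running at tick 13 = E

t=0: ready={A,D,E} → run D
t=1: ready={A,D,E} → run D
t=2: ready={A,D,E} → run D
t=3: ready={A,D,E} → run D
t=4: ready={A,D,E} → run D
t=5: ready={A,D,E} → run D
t=6: ready={A,E} → run E
t=7: ready={A,E} → run E
t=8: ready={A,E} → run E
t=9: ready={A,E} → run E
t=10: ready={A,E} → run E
t=11: ready={A,E} → run E
t=12: ready={A,E} → run E
t=13: ready={A,E} → run E
t=14: ready={A} → run A
t=15: ready={A} → run A
t=16: ready={A} → run A
t=17: ready={A} → run A
t=18: ready={A} → run A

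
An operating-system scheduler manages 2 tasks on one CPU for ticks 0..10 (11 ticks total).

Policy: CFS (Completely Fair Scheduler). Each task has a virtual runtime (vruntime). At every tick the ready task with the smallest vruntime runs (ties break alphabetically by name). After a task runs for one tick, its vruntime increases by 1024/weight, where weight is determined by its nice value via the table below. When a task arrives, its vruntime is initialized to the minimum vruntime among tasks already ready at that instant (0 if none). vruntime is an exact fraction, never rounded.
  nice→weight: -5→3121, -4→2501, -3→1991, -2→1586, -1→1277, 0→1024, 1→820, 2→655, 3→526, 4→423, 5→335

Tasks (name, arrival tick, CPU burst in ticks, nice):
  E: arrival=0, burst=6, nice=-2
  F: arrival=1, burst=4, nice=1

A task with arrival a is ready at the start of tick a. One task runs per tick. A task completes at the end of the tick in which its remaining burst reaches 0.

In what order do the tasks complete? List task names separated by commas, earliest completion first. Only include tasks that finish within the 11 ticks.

completion order = E, F

t=0: vr[E=0] → run E
t=1: vr[E=512/793 F=512/793] → run E
t=2: vr[E=1024/793 F=512/793] → run F
t=3: vr[E=1024/793 F=307968/162565] → run E
t=4: vr[E=1536/793 F=307968/162565] → run F
t=5: vr[E=1536/793 F=510976/162565] → run E
t=6: vr[E=2048/793 F=510976/162565] → run E
t=7: vr[E=2560/793 F=510976/162565] → run F
t=8: vr[E=2560/793 F=713984/162565] → run E
t=9: vr[F=713984/162565] → run F
t=10: (idle)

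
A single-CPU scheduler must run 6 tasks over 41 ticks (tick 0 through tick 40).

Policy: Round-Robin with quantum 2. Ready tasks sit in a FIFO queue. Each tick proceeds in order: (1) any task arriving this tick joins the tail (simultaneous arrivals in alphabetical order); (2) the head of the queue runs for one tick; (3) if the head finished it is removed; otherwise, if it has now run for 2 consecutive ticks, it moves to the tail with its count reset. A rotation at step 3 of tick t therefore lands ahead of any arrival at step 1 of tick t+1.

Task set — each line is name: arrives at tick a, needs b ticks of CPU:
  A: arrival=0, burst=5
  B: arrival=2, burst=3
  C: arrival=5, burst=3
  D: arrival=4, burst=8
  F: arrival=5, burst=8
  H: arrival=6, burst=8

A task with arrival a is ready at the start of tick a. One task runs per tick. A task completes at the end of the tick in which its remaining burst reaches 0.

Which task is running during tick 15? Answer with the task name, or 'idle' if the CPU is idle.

t=0: queue=[A] q_used=0 → run A
t=1: queue=[A] q_used=1 → run A
t=2: queue=[A,B] q_used=0 → run A
t=3: queue=[A,B] q_used=1 → run A
t=4: queue=[B,A,D] q_used=0 → run B
t=5: queue=[B,A,D,C,F] q_used=1 → run B
t=6: queue=[A,D,C,F,B,H] q_used=0 → run A
t=7: queue=[D,C,F,B,H] q_used=0 → run D
t=8: queue=[D,C,F,B,H] q_used=1 → run D
t=9: queue=[C,F,B,H,D] q_used=0 → run C
t=10: queue=[C,F,B,H,D] q_used=1 → run C
t=11: queue=[F,B,H,D,C] q_used=0 → run F
t=12: queue=[F,B,H,D,C] q_used=1 → run F
t=13: queue=[B,H,D,C,F] q_used=0 → run B
t=14: queue=[H,D,C,F] q_used=0 → run H
t=15: queue=[H,D,C,F] q_used=1 → run H
t=16: queue=[D,C,F,H] q_used=0 → run D
t=17: queue=[D,C,F,H] q_used=1 → run D
t=18: queue=[C,F,H,D] q_used=0 → run C
t=19: queue=[F,H,D] q_used=0 → run F
t=20: queue=[F,H,D] q_used=1 → run F
t=21: queue=[H,D,F] q_used=0 → run H
t=22: queue=[H,D,F] q_used=1 → run H
t=23: queue=[D,F,H] q_used=0 → run D
t=24: queue=[D,F,H] q_used=1 → run D
t=25: queue=[F,H,D] q_used=0 → run F
t=26: queue=[F,H,D] q_used=1 → run F
t=27: queue=[H,D,F] q_used=0 → run H
t=28: queue=[H,D,F] q_used=1 → run H
t=29: queue=[D,F,H] q_used=0 → run D
t=30: queue=[D,F,H] q_used=1 → run D
t=31: queue=[F,H] q_used=0 → run F
t=32: queue=[F,H] q_used=1 → run F
t=33: queue=[H] q_used=0 → run H
t=34: queue=[H] q_used=1 → run H
t=35: (idle)
t=36: (idle)
t=37: (idle)
t=38: (idle)
t=39: (idle)
t=40: (idle)

running at tick 15 = H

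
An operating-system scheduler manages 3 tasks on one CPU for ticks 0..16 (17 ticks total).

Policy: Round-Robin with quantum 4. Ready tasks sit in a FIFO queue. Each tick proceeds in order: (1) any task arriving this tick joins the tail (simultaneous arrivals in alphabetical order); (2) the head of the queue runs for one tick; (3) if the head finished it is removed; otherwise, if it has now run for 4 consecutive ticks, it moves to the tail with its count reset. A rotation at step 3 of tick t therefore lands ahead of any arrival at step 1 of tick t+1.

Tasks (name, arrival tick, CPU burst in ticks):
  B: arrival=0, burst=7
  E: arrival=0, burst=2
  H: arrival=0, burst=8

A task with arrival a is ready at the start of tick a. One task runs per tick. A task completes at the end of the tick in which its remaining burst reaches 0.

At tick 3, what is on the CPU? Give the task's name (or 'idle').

running at tick 3 = B

t=0: queue=[B,E,H] q_used=0 → run B
t=1: queue=[B,E,H] q_used=1 → run B
t=2: queue=[B,E,H] q_used=2 → run B
t=3: queue=[B,E,H] q_used=3 → run B
t=4: queue=[E,H,B] q_used=0 → run E
t=5: queue=[E,H,B] q_used=1 → run E
t=6: queue=[H,B] q_used=0 → run H
t=7: queue=[H,B] q_used=1 → run H
t=8: queue=[H,B] q_used=2 → run H
t=9: queue=[H,B] q_used=3 → run H
t=10: queue=[B,H] q_used=0 → run B
t=11: queue=[B,H] q_used=1 → run B
t=12: queue=[B,H] q_used=2 → run B
t=13: queue=[H] q_used=0 → run H
t=14: queue=[H] q_used=1 → run H
t=15: queue=[H] q_used=2 → run H
t=16: queue=[H] q_used=3 → run H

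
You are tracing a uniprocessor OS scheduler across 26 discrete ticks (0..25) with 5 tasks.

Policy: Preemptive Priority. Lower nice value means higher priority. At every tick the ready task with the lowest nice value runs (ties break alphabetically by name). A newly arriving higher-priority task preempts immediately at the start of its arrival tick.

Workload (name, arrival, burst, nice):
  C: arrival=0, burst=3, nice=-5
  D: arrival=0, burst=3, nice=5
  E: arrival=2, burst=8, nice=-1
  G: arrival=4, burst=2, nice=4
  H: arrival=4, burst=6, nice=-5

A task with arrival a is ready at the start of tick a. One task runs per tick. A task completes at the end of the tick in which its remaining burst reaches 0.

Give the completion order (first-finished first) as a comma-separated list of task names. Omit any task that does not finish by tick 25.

completion order = C, H, E, G, D

t=0: ready={C,D} → run C
t=1: ready={C,D} → run C
t=2: ready={C,D,E} → run C
t=3: ready={D,E} → run E
t=4: ready={D,E,G,H} → run H
t=5: ready={D,E,G,H} → run H
t=6: ready={D,E,G,H} → run H
t=7: ready={D,E,G,H} → run H
t=8: ready={D,E,G,H} → run H
t=9: ready={D,E,G,H} → run H
t=10: ready={D,E,G} → run E
t=11: ready={D,E,G} → run E
t=12: ready={D,E,G} → run E
t=13: ready={D,E,G} → run E
t=14: ready={D,E,G} → run E
t=15: ready={D,E,G} → run E
t=16: ready={D,E,G} → run E
t=17: ready={D,G} → run G
t=18: ready={D,G} → run G
t=19: ready={D} → run D
t=20: ready={D} → run D
t=21: ready={D} → run D
t=22: (idle)
t=23: (idle)
t=24: (idle)
t=25: (idle)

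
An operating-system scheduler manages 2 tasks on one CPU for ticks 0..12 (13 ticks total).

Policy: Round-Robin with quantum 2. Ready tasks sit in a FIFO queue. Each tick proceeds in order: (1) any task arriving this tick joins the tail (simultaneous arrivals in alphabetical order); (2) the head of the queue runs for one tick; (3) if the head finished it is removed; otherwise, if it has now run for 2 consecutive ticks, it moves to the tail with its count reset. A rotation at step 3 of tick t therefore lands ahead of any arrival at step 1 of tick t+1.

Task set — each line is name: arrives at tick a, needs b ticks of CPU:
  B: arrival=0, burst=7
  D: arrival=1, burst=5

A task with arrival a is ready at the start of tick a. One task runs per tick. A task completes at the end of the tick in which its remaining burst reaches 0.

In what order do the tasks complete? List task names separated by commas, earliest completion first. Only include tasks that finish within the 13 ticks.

completion order = D, B

t=0: queue=[B] q_used=0 → run B
t=1: queue=[B,D] q_used=1 → run B
t=2: queue=[D,B] q_used=0 → run D
t=3: queue=[D,B] q_used=1 → run D
t=4: queue=[B,D] q_used=0 → run B
t=5: queue=[B,D] q_used=1 → run B
t=6: queue=[D,B] q_used=0 → run D
t=7: queue=[D,B] q_used=1 → run D
t=8: queue=[B,D] q_used=0 → run B
t=9: queue=[B,D] q_used=1 → run B
t=10: queue=[D,B] q_used=0 → run D
t=11: queue=[B] q_used=0 → run B
t=12: (idle)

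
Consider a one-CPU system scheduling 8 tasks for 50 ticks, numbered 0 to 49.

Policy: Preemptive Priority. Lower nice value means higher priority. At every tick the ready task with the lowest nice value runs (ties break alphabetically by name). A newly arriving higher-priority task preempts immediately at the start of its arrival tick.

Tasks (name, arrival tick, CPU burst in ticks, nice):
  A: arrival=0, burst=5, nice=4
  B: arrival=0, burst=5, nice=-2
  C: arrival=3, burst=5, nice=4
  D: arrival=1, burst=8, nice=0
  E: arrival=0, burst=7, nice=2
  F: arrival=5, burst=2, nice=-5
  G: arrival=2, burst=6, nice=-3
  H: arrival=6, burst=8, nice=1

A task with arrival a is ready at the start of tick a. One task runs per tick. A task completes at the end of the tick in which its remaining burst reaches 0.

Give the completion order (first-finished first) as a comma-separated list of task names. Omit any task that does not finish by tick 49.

completion order = F, G, B, D, H, E, A, C

t=0: ready={A,B,E} → run B
t=1: ready={A,B,D,E} → run B
t=2: ready={A,B,D,E,G} → run G
t=3: ready={A,B,C,D,E,G} → run G
t=4: ready={A,B,C,D,E,G} → run G
t=5: ready={A,B,C,D,E,F,G} → run F
t=6: ready={A,B,C,D,E,F,G,H} → run F
t=7: ready={A,B,C,D,E,G,H} → run G
t=8: ready={A,B,C,D,E,G,H} → run G
t=9: ready={A,B,C,D,E,G,H} → run G
t=10: ready={A,B,C,D,E,H} → run B
t=11: ready={A,B,C,D,E,H} → run B
t=12: ready={A,B,C,D,E,H} → run B
t=13: ready={A,C,D,E,H} → run D
t=14: ready={A,C,D,E,H} → run D
t=15: ready={A,C,D,E,H} → run D
t=16: ready={A,C,D,E,H} → run D
t=17: ready={A,C,D,E,H} → run D
t=18: ready={A,C,D,E,H} → run D
t=19: ready={A,C,D,E,H} → run D
t=20: ready={A,C,D,E,H} → run D
t=21: ready={A,C,E,H} → run H
t=22: ready={A,C,E,H} → run H
t=23: ready={A,C,E,H} → run H
t=24: ready={A,C,E,H} → run H
t=25: ready={A,C,E,H} → run H
t=26: ready={A,C,E,H} → run H
t=27: ready={A,C,E,H} → run H
t=28: ready={A,C,E,H} → run H
t=29: ready={A,C,E} → run E
t=30: ready={A,C,E} → run E
t=31: ready={A,C,E} → run E
t=32: ready={A,C,E} → run E
t=33: ready={A,C,E} → run E
t=34: ready={A,C,E} → run E
t=35: ready={A,C,E} → run E
t=36: ready={A,C} → run A
t=37: ready={A,C} → run A
t=38: ready={A,C} → run A
t=39: ready={A,C} → run A
t=40: ready={A,C} → run A
t=41: ready={C} → run C
t=42: ready={C} → run C
t=43: ready={C} → run C
t=44: ready={C} → run C
t=45: ready={C} → run C
t=46: (idle)
t=47: (idle)
t=48: (idle)
t=49: (idle)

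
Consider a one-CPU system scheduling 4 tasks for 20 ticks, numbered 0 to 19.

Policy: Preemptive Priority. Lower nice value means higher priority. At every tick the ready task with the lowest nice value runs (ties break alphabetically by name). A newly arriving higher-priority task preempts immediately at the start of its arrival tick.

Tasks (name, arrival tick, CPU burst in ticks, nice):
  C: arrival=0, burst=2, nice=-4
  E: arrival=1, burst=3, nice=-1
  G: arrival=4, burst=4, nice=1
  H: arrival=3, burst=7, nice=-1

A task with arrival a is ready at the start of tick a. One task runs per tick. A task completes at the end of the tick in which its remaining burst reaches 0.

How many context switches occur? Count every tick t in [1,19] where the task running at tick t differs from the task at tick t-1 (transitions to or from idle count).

context switches = 4

t=0: ready={C} → run C
t=1: ready={C,E} → run C
t=2: ready={E} → run E
t=3: ready={E,H} → run E
t=4: ready={E,G,H} → run E
t=5: ready={G,H} → run H
t=6: ready={G,H} → run H
t=7: ready={G,H} → run H
t=8: ready={G,H} → run H
t=9: ready={G,H} → run H
t=10: ready={G,H} → run H
t=11: ready={G,H} → run H
t=12: ready={G} → run G
t=13: ready={G} → run G
t=14: ready={G} → run G
t=15: ready={G} → run G
t=16: (idle)
t=17: (idle)
t=18: (idle)
t=19: (idle)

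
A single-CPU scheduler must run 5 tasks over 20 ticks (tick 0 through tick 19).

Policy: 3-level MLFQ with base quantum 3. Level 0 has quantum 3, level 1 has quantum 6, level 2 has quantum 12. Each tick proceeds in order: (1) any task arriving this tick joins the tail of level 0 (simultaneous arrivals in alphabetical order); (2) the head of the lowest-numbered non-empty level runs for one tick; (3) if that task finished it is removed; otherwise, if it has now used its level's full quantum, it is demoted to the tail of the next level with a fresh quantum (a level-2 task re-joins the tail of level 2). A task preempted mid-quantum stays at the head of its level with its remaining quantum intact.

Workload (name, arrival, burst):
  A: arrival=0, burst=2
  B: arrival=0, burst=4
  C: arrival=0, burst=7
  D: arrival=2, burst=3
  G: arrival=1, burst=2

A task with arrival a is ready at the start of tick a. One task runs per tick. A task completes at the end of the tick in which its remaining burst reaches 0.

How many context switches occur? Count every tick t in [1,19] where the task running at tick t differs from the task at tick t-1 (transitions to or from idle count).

context switches = 7

t=0: L0/L1/L2 = ABC/-/- → run A
t=1: L0/L1/L2 = ABCG/-/- → run A
t=2: L0/L1/L2 = BCGD/-/- → run B
t=3: L0/L1/L2 = BCGD/-/- → run B
t=4: L0/L1/L2 = BCGD/-/- → run B
t=5: L0/L1/L2 = CGD/B/- → run C
t=6: L0/L1/L2 = CGD/B/- → run C
t=7: L0/L1/L2 = CGD/B/- → run C
t=8: L0/L1/L2 = GD/BC/- → run G
t=9: L0/L1/L2 = GD/BC/- → run G
t=10: L0/L1/L2 = D/BC/- → run D
t=11: L0/L1/L2 = D/BC/- → run D
t=12: L0/L1/L2 = D/BC/- → run D
t=13: L0/L1/L2 = -/BC/- → run B
t=14: L0/L1/L2 = -/C/- → run C
t=15: L0/L1/L2 = -/C/- → run C
t=16: L0/L1/L2 = -/C/- → run C
t=17: L0/L1/L2 = -/C/- → run C
t=18: (idle)
t=19: (idle)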